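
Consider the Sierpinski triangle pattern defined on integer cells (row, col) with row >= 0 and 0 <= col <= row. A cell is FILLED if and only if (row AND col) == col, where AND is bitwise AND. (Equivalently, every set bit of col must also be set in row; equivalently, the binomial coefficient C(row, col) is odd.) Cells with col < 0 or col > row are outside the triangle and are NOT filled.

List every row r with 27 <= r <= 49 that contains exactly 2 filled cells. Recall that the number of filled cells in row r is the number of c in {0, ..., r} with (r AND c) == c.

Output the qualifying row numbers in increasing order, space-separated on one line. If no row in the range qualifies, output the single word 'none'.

Answer: 32

Derivation:
Row r has 2^popcount(r) filled cells, so we need popcount(r) = log2(2) = 1.
Scan r = 27..49 and keep those with exactly 1 one-bits:
r=27=11011 popcount=4 -> skip
r=28=11100 popcount=3 -> skip
r=29=11101 popcount=4 -> skip
r=30=11110 popcount=4 -> skip
r=31=11111 popcount=5 -> skip
r=32=100000 popcount=1 -> KEEP
r=33=100001 popcount=2 -> skip
r=34=100010 popcount=2 -> skip
r=35=100011 popcount=3 -> skip
r=36=100100 popcount=2 -> skip
r=37=100101 popcount=3 -> skip
r=38=100110 popcount=3 -> skip
r=39=100111 popcount=4 -> skip
r=40=101000 popcount=2 -> skip
r=41=101001 popcount=3 -> skip
r=42=101010 popcount=3 -> skip
r=43=101011 popcount=4 -> skip
r=44=101100 popcount=3 -> skip
r=45=101101 popcount=4 -> skip
r=46=101110 popcount=4 -> skip
r=47=101111 popcount=5 -> skip
r=48=110000 popcount=2 -> skip
r=49=110001 popcount=3 -> skip
Kept rows: 32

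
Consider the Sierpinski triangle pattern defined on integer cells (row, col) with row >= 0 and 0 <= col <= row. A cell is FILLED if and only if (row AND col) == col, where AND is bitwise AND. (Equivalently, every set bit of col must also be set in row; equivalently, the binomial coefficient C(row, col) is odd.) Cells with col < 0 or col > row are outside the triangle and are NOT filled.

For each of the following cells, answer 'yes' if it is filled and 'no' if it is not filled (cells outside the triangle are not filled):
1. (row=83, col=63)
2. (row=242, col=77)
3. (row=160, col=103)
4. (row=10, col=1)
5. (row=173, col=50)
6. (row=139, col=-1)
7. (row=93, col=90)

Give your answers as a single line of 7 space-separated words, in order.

Answer: no no no no no no no

Derivation:
(83,63): row=0b1010011, col=0b111111, row AND col = 0b10011 = 19; 19 != 63 -> empty
(242,77): row=0b11110010, col=0b1001101, row AND col = 0b1000000 = 64; 64 != 77 -> empty
(160,103): row=0b10100000, col=0b1100111, row AND col = 0b100000 = 32; 32 != 103 -> empty
(10,1): row=0b1010, col=0b1, row AND col = 0b0 = 0; 0 != 1 -> empty
(173,50): row=0b10101101, col=0b110010, row AND col = 0b100000 = 32; 32 != 50 -> empty
(139,-1): col outside [0, 139] -> not filled
(93,90): row=0b1011101, col=0b1011010, row AND col = 0b1011000 = 88; 88 != 90 -> empty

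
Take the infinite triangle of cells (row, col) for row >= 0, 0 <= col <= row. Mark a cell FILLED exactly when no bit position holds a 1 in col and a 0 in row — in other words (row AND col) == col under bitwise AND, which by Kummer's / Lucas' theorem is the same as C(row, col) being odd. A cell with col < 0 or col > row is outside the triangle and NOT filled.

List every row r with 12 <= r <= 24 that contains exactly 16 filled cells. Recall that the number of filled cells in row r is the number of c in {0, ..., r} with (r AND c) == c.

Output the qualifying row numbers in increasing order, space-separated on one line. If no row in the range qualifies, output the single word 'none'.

Row r has 2^popcount(r) filled cells, so we need popcount(r) = log2(16) = 4.
Scan r = 12..24 and keep those with exactly 4 one-bits:
r=12=1100 popcount=2 -> skip
r=13=1101 popcount=3 -> skip
r=14=1110 popcount=3 -> skip
r=15=1111 popcount=4 -> KEEP
r=16=10000 popcount=1 -> skip
r=17=10001 popcount=2 -> skip
r=18=10010 popcount=2 -> skip
r=19=10011 popcount=3 -> skip
r=20=10100 popcount=2 -> skip
r=21=10101 popcount=3 -> skip
r=22=10110 popcount=3 -> skip
r=23=10111 popcount=4 -> KEEP
r=24=11000 popcount=2 -> skip
Kept rows: 15 23

Answer: 15 23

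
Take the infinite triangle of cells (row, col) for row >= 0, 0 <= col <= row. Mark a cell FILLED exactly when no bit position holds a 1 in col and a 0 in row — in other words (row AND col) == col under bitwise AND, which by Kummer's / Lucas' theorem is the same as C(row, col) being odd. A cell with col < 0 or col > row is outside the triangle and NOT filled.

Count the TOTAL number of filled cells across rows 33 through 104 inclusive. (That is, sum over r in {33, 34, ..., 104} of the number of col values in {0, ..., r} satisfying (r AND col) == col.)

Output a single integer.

r33=100001 pc2: +4 =4
r34=100010 pc2: +4 =8
r35=100011 pc3: +8 =16
r36=100100 pc2: +4 =20
r37=100101 pc3: +8 =28
r38=100110 pc3: +8 =36
r39=100111 pc4: +16 =52
r40=101000 pc2: +4 =56
r41=101001 pc3: +8 =64
r42=101010 pc3: +8 =72
r43=101011 pc4: +16 =88
r44=101100 pc3: +8 =96
r45=101101 pc4: +16 =112
r46=101110 pc4: +16 =128
r47=101111 pc5: +32 =160
r48=110000 pc2: +4 =164
r49=110001 pc3: +8 =172
r50=110010 pc3: +8 =180
r51=110011 pc4: +16 =196
r52=110100 pc3: +8 =204
r53=110101 pc4: +16 =220
r54=110110 pc4: +16 =236
r55=110111 pc5: +32 =268
r56=111000 pc3: +8 =276
r57=111001 pc4: +16 =292
r58=111010 pc4: +16 =308
r59=111011 pc5: +32 =340
r60=111100 pc4: +16 =356
r61=111101 pc5: +32 =388
r62=111110 pc5: +32 =420
r63=111111 pc6: +64 =484
r64=1000000 pc1: +2 =486
r65=1000001 pc2: +4 =490
r66=1000010 pc2: +4 =494
r67=1000011 pc3: +8 =502
r68=1000100 pc2: +4 =506
r69=1000101 pc3: +8 =514
r70=1000110 pc3: +8 =522
r71=1000111 pc4: +16 =538
r72=1001000 pc2: +4 =542
r73=1001001 pc3: +8 =550
r74=1001010 pc3: +8 =558
r75=1001011 pc4: +16 =574
r76=1001100 pc3: +8 =582
r77=1001101 pc4: +16 =598
r78=1001110 pc4: +16 =614
r79=1001111 pc5: +32 =646
r80=1010000 pc2: +4 =650
r81=1010001 pc3: +8 =658
r82=1010010 pc3: +8 =666
r83=1010011 pc4: +16 =682
r84=1010100 pc3: +8 =690
r85=1010101 pc4: +16 =706
r86=1010110 pc4: +16 =722
r87=1010111 pc5: +32 =754
r88=1011000 pc3: +8 =762
r89=1011001 pc4: +16 =778
r90=1011010 pc4: +16 =794
r91=1011011 pc5: +32 =826
r92=1011100 pc4: +16 =842
r93=1011101 pc5: +32 =874
r94=1011110 pc5: +32 =906
r95=1011111 pc6: +64 =970
r96=1100000 pc2: +4 =974
r97=1100001 pc3: +8 =982
r98=1100010 pc3: +8 =990
r99=1100011 pc4: +16 =1006
r100=1100100 pc3: +8 =1014
r101=1100101 pc4: +16 =1030
r102=1100110 pc4: +16 =1046
r103=1100111 pc5: +32 =1078
r104=1101000 pc3: +8 =1086

Answer: 1086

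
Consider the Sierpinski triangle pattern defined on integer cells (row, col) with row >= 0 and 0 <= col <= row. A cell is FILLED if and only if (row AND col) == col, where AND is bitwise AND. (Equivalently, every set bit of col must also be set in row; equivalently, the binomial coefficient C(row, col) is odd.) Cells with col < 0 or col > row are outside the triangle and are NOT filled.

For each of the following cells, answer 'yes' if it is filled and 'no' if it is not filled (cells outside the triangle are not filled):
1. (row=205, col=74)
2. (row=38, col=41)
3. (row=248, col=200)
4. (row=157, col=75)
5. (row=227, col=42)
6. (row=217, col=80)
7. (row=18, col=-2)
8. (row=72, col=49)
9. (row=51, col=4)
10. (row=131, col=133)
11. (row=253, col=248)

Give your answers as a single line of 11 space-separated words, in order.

(205,74): row=0b11001101, col=0b1001010, row AND col = 0b1001000 = 72; 72 != 74 -> empty
(38,41): col outside [0, 38] -> not filled
(248,200): row=0b11111000, col=0b11001000, row AND col = 0b11001000 = 200; 200 == 200 -> filled
(157,75): row=0b10011101, col=0b1001011, row AND col = 0b1001 = 9; 9 != 75 -> empty
(227,42): row=0b11100011, col=0b101010, row AND col = 0b100010 = 34; 34 != 42 -> empty
(217,80): row=0b11011001, col=0b1010000, row AND col = 0b1010000 = 80; 80 == 80 -> filled
(18,-2): col outside [0, 18] -> not filled
(72,49): row=0b1001000, col=0b110001, row AND col = 0b0 = 0; 0 != 49 -> empty
(51,4): row=0b110011, col=0b100, row AND col = 0b0 = 0; 0 != 4 -> empty
(131,133): col outside [0, 131] -> not filled
(253,248): row=0b11111101, col=0b11111000, row AND col = 0b11111000 = 248; 248 == 248 -> filled

Answer: no no yes no no yes no no no no yes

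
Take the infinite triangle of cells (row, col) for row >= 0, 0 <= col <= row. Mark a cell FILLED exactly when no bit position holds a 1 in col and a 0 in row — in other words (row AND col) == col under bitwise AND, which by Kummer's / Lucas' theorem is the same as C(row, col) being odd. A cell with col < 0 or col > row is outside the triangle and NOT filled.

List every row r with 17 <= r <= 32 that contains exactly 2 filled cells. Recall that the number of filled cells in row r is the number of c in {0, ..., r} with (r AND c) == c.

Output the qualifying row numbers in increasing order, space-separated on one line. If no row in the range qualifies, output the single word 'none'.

Row r has 2^popcount(r) filled cells, so we need popcount(r) = log2(2) = 1.
Scan r = 17..32 and keep those with exactly 1 one-bits:
r=17=10001 popcount=2 -> skip
r=18=10010 popcount=2 -> skip
r=19=10011 popcount=3 -> skip
r=20=10100 popcount=2 -> skip
r=21=10101 popcount=3 -> skip
r=22=10110 popcount=3 -> skip
r=23=10111 popcount=4 -> skip
r=24=11000 popcount=2 -> skip
r=25=11001 popcount=3 -> skip
r=26=11010 popcount=3 -> skip
r=27=11011 popcount=4 -> skip
r=28=11100 popcount=3 -> skip
r=29=11101 popcount=4 -> skip
r=30=11110 popcount=4 -> skip
r=31=11111 popcount=5 -> skip
r=32=100000 popcount=1 -> KEEP
Kept rows: 32

Answer: 32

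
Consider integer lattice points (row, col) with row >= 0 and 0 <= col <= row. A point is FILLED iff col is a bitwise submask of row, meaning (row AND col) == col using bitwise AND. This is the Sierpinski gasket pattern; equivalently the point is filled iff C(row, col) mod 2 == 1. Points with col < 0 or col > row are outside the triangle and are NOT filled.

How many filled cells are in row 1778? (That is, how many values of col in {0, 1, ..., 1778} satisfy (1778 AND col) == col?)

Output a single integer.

Answer: 128

Derivation:
1778 in binary = 11011110010
popcount(1778) = number of 1-bits in 11011110010 = 7
A col c satisfies (1778 AND c) == c iff every set bit of c is also set in 1778; each of the 7 set bits of 1778 can independently be on or off in c.
count = 2^7 = 128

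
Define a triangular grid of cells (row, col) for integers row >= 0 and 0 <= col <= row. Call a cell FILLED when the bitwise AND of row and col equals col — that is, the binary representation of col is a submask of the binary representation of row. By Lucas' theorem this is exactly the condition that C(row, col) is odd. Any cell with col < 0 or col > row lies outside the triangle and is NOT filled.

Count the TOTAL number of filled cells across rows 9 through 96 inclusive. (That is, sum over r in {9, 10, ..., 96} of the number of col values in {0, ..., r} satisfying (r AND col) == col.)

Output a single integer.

Answer: 1190

Derivation:
r9=1001 pc2: +4 =4
r10=1010 pc2: +4 =8
r11=1011 pc3: +8 =16
r12=1100 pc2: +4 =20
r13=1101 pc3: +8 =28
r14=1110 pc3: +8 =36
r15=1111 pc4: +16 =52
r16=10000 pc1: +2 =54
r17=10001 pc2: +4 =58
r18=10010 pc2: +4 =62
r19=10011 pc3: +8 =70
r20=10100 pc2: +4 =74
r21=10101 pc3: +8 =82
r22=10110 pc3: +8 =90
r23=10111 pc4: +16 =106
r24=11000 pc2: +4 =110
r25=11001 pc3: +8 =118
r26=11010 pc3: +8 =126
r27=11011 pc4: +16 =142
r28=11100 pc3: +8 =150
r29=11101 pc4: +16 =166
r30=11110 pc4: +16 =182
r31=11111 pc5: +32 =214
r32=100000 pc1: +2 =216
r33=100001 pc2: +4 =220
r34=100010 pc2: +4 =224
r35=100011 pc3: +8 =232
r36=100100 pc2: +4 =236
r37=100101 pc3: +8 =244
r38=100110 pc3: +8 =252
r39=100111 pc4: +16 =268
r40=101000 pc2: +4 =272
r41=101001 pc3: +8 =280
r42=101010 pc3: +8 =288
r43=101011 pc4: +16 =304
r44=101100 pc3: +8 =312
r45=101101 pc4: +16 =328
r46=101110 pc4: +16 =344
r47=101111 pc5: +32 =376
r48=110000 pc2: +4 =380
r49=110001 pc3: +8 =388
r50=110010 pc3: +8 =396
r51=110011 pc4: +16 =412
r52=110100 pc3: +8 =420
r53=110101 pc4: +16 =436
r54=110110 pc4: +16 =452
r55=110111 pc5: +32 =484
r56=111000 pc3: +8 =492
r57=111001 pc4: +16 =508
r58=111010 pc4: +16 =524
r59=111011 pc5: +32 =556
r60=111100 pc4: +16 =572
r61=111101 pc5: +32 =604
r62=111110 pc5: +32 =636
r63=111111 pc6: +64 =700
r64=1000000 pc1: +2 =702
r65=1000001 pc2: +4 =706
r66=1000010 pc2: +4 =710
r67=1000011 pc3: +8 =718
r68=1000100 pc2: +4 =722
r69=1000101 pc3: +8 =730
r70=1000110 pc3: +8 =738
r71=1000111 pc4: +16 =754
r72=1001000 pc2: +4 =758
r73=1001001 pc3: +8 =766
r74=1001010 pc3: +8 =774
r75=1001011 pc4: +16 =790
r76=1001100 pc3: +8 =798
r77=1001101 pc4: +16 =814
r78=1001110 pc4: +16 =830
r79=1001111 pc5: +32 =862
r80=1010000 pc2: +4 =866
r81=1010001 pc3: +8 =874
r82=1010010 pc3: +8 =882
r83=1010011 pc4: +16 =898
r84=1010100 pc3: +8 =906
r85=1010101 pc4: +16 =922
r86=1010110 pc4: +16 =938
r87=1010111 pc5: +32 =970
r88=1011000 pc3: +8 =978
r89=1011001 pc4: +16 =994
r90=1011010 pc4: +16 =1010
r91=1011011 pc5: +32 =1042
r92=1011100 pc4: +16 =1058
r93=1011101 pc5: +32 =1090
r94=1011110 pc5: +32 =1122
r95=1011111 pc6: +64 =1186
r96=1100000 pc2: +4 =1190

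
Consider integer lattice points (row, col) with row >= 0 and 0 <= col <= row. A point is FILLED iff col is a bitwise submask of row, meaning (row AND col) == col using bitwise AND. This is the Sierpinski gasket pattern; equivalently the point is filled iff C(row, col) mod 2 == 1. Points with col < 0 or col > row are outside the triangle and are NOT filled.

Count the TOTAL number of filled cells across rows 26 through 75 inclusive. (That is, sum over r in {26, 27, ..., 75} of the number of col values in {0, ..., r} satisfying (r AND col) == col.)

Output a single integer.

r26=11010 pc3: +8 =8
r27=11011 pc4: +16 =24
r28=11100 pc3: +8 =32
r29=11101 pc4: +16 =48
r30=11110 pc4: +16 =64
r31=11111 pc5: +32 =96
r32=100000 pc1: +2 =98
r33=100001 pc2: +4 =102
r34=100010 pc2: +4 =106
r35=100011 pc3: +8 =114
r36=100100 pc2: +4 =118
r37=100101 pc3: +8 =126
r38=100110 pc3: +8 =134
r39=100111 pc4: +16 =150
r40=101000 pc2: +4 =154
r41=101001 pc3: +8 =162
r42=101010 pc3: +8 =170
r43=101011 pc4: +16 =186
r44=101100 pc3: +8 =194
r45=101101 pc4: +16 =210
r46=101110 pc4: +16 =226
r47=101111 pc5: +32 =258
r48=110000 pc2: +4 =262
r49=110001 pc3: +8 =270
r50=110010 pc3: +8 =278
r51=110011 pc4: +16 =294
r52=110100 pc3: +8 =302
r53=110101 pc4: +16 =318
r54=110110 pc4: +16 =334
r55=110111 pc5: +32 =366
r56=111000 pc3: +8 =374
r57=111001 pc4: +16 =390
r58=111010 pc4: +16 =406
r59=111011 pc5: +32 =438
r60=111100 pc4: +16 =454
r61=111101 pc5: +32 =486
r62=111110 pc5: +32 =518
r63=111111 pc6: +64 =582
r64=1000000 pc1: +2 =584
r65=1000001 pc2: +4 =588
r66=1000010 pc2: +4 =592
r67=1000011 pc3: +8 =600
r68=1000100 pc2: +4 =604
r69=1000101 pc3: +8 =612
r70=1000110 pc3: +8 =620
r71=1000111 pc4: +16 =636
r72=1001000 pc2: +4 =640
r73=1001001 pc3: +8 =648
r74=1001010 pc3: +8 =656
r75=1001011 pc4: +16 =672

Answer: 672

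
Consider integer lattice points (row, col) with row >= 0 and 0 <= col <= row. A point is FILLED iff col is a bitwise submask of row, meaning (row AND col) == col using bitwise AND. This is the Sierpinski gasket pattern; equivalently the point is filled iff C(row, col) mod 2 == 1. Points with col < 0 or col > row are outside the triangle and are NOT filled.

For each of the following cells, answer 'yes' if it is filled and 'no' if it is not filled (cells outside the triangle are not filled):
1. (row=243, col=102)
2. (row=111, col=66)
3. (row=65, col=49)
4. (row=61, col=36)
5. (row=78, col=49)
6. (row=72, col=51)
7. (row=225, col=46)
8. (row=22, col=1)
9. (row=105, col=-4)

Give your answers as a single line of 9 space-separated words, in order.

(243,102): row=0b11110011, col=0b1100110, row AND col = 0b1100010 = 98; 98 != 102 -> empty
(111,66): row=0b1101111, col=0b1000010, row AND col = 0b1000010 = 66; 66 == 66 -> filled
(65,49): row=0b1000001, col=0b110001, row AND col = 0b1 = 1; 1 != 49 -> empty
(61,36): row=0b111101, col=0b100100, row AND col = 0b100100 = 36; 36 == 36 -> filled
(78,49): row=0b1001110, col=0b110001, row AND col = 0b0 = 0; 0 != 49 -> empty
(72,51): row=0b1001000, col=0b110011, row AND col = 0b0 = 0; 0 != 51 -> empty
(225,46): row=0b11100001, col=0b101110, row AND col = 0b100000 = 32; 32 != 46 -> empty
(22,1): row=0b10110, col=0b1, row AND col = 0b0 = 0; 0 != 1 -> empty
(105,-4): col outside [0, 105] -> not filled

Answer: no yes no yes no no no no no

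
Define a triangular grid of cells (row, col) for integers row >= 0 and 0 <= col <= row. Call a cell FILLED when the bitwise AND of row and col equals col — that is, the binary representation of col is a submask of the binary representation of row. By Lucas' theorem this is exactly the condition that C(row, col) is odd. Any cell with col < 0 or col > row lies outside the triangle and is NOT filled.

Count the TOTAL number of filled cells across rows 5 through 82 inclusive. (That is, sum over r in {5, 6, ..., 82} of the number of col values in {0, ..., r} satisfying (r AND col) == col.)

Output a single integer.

Answer: 900

Derivation:
r5=101 pc2: +4 =4
r6=110 pc2: +4 =8
r7=111 pc3: +8 =16
r8=1000 pc1: +2 =18
r9=1001 pc2: +4 =22
r10=1010 pc2: +4 =26
r11=1011 pc3: +8 =34
r12=1100 pc2: +4 =38
r13=1101 pc3: +8 =46
r14=1110 pc3: +8 =54
r15=1111 pc4: +16 =70
r16=10000 pc1: +2 =72
r17=10001 pc2: +4 =76
r18=10010 pc2: +4 =80
r19=10011 pc3: +8 =88
r20=10100 pc2: +4 =92
r21=10101 pc3: +8 =100
r22=10110 pc3: +8 =108
r23=10111 pc4: +16 =124
r24=11000 pc2: +4 =128
r25=11001 pc3: +8 =136
r26=11010 pc3: +8 =144
r27=11011 pc4: +16 =160
r28=11100 pc3: +8 =168
r29=11101 pc4: +16 =184
r30=11110 pc4: +16 =200
r31=11111 pc5: +32 =232
r32=100000 pc1: +2 =234
r33=100001 pc2: +4 =238
r34=100010 pc2: +4 =242
r35=100011 pc3: +8 =250
r36=100100 pc2: +4 =254
r37=100101 pc3: +8 =262
r38=100110 pc3: +8 =270
r39=100111 pc4: +16 =286
r40=101000 pc2: +4 =290
r41=101001 pc3: +8 =298
r42=101010 pc3: +8 =306
r43=101011 pc4: +16 =322
r44=101100 pc3: +8 =330
r45=101101 pc4: +16 =346
r46=101110 pc4: +16 =362
r47=101111 pc5: +32 =394
r48=110000 pc2: +4 =398
r49=110001 pc3: +8 =406
r50=110010 pc3: +8 =414
r51=110011 pc4: +16 =430
r52=110100 pc3: +8 =438
r53=110101 pc4: +16 =454
r54=110110 pc4: +16 =470
r55=110111 pc5: +32 =502
r56=111000 pc3: +8 =510
r57=111001 pc4: +16 =526
r58=111010 pc4: +16 =542
r59=111011 pc5: +32 =574
r60=111100 pc4: +16 =590
r61=111101 pc5: +32 =622
r62=111110 pc5: +32 =654
r63=111111 pc6: +64 =718
r64=1000000 pc1: +2 =720
r65=1000001 pc2: +4 =724
r66=1000010 pc2: +4 =728
r67=1000011 pc3: +8 =736
r68=1000100 pc2: +4 =740
r69=1000101 pc3: +8 =748
r70=1000110 pc3: +8 =756
r71=1000111 pc4: +16 =772
r72=1001000 pc2: +4 =776
r73=1001001 pc3: +8 =784
r74=1001010 pc3: +8 =792
r75=1001011 pc4: +16 =808
r76=1001100 pc3: +8 =816
r77=1001101 pc4: +16 =832
r78=1001110 pc4: +16 =848
r79=1001111 pc5: +32 =880
r80=1010000 pc2: +4 =884
r81=1010001 pc3: +8 =892
r82=1010010 pc3: +8 =900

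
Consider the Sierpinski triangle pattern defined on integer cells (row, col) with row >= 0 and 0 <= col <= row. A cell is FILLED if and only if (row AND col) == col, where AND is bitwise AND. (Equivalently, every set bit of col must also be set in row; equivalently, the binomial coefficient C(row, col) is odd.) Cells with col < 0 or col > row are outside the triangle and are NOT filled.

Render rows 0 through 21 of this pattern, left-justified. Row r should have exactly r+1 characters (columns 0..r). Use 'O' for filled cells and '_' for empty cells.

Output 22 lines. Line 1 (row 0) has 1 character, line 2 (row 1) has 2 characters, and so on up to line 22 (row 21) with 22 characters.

r0=0: O
r1=1: OO
r2=10: O_O
r3=11: OOOO
r4=100: O___O
r5=101: OO__OO
r6=110: O_O_O_O
r7=111: OOOOOOOO
r8=1000: O_______O
r9=1001: OO______OO
r10=1010: O_O_____O_O
r11=1011: OOOO____OOOO
r12=1100: O___O___O___O
r13=1101: OO__OO__OO__OO
r14=1110: O_O_O_O_O_O_O_O
r15=1111: OOOOOOOOOOOOOOOO
r16=10000: O_______________O
r17=10001: OO______________OO
r18=10010: O_O_____________O_O
r19=10011: OOOO____________OOOO
r20=10100: O___O___________O___O
r21=10101: OO__OO__________OO__OO

Answer: O
OO
O_O
OOOO
O___O
OO__OO
O_O_O_O
OOOOOOOO
O_______O
OO______OO
O_O_____O_O
OOOO____OOOO
O___O___O___O
OO__OO__OO__OO
O_O_O_O_O_O_O_O
OOOOOOOOOOOOOOOO
O_______________O
OO______________OO
O_O_____________O_O
OOOO____________OOOO
O___O___________O___O
OO__OO__________OO__OO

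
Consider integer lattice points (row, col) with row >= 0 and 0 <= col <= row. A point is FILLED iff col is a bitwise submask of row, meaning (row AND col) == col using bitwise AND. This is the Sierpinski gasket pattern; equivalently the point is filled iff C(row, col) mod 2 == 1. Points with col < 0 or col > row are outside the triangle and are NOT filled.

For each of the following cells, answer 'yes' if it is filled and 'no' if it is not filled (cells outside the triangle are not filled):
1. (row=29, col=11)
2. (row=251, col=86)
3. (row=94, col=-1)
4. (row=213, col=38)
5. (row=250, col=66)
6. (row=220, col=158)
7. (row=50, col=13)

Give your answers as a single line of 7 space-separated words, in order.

Answer: no no no no yes no no

Derivation:
(29,11): row=0b11101, col=0b1011, row AND col = 0b1001 = 9; 9 != 11 -> empty
(251,86): row=0b11111011, col=0b1010110, row AND col = 0b1010010 = 82; 82 != 86 -> empty
(94,-1): col outside [0, 94] -> not filled
(213,38): row=0b11010101, col=0b100110, row AND col = 0b100 = 4; 4 != 38 -> empty
(250,66): row=0b11111010, col=0b1000010, row AND col = 0b1000010 = 66; 66 == 66 -> filled
(220,158): row=0b11011100, col=0b10011110, row AND col = 0b10011100 = 156; 156 != 158 -> empty
(50,13): row=0b110010, col=0b1101, row AND col = 0b0 = 0; 0 != 13 -> empty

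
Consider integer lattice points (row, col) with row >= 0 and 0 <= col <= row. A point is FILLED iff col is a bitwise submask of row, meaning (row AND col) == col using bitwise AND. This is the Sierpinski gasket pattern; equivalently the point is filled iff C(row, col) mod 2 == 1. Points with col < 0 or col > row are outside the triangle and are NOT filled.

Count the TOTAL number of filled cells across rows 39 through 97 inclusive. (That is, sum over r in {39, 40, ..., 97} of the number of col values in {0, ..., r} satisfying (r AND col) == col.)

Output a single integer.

Answer: 946

Derivation:
r39=100111 pc4: +16 =16
r40=101000 pc2: +4 =20
r41=101001 pc3: +8 =28
r42=101010 pc3: +8 =36
r43=101011 pc4: +16 =52
r44=101100 pc3: +8 =60
r45=101101 pc4: +16 =76
r46=101110 pc4: +16 =92
r47=101111 pc5: +32 =124
r48=110000 pc2: +4 =128
r49=110001 pc3: +8 =136
r50=110010 pc3: +8 =144
r51=110011 pc4: +16 =160
r52=110100 pc3: +8 =168
r53=110101 pc4: +16 =184
r54=110110 pc4: +16 =200
r55=110111 pc5: +32 =232
r56=111000 pc3: +8 =240
r57=111001 pc4: +16 =256
r58=111010 pc4: +16 =272
r59=111011 pc5: +32 =304
r60=111100 pc4: +16 =320
r61=111101 pc5: +32 =352
r62=111110 pc5: +32 =384
r63=111111 pc6: +64 =448
r64=1000000 pc1: +2 =450
r65=1000001 pc2: +4 =454
r66=1000010 pc2: +4 =458
r67=1000011 pc3: +8 =466
r68=1000100 pc2: +4 =470
r69=1000101 pc3: +8 =478
r70=1000110 pc3: +8 =486
r71=1000111 pc4: +16 =502
r72=1001000 pc2: +4 =506
r73=1001001 pc3: +8 =514
r74=1001010 pc3: +8 =522
r75=1001011 pc4: +16 =538
r76=1001100 pc3: +8 =546
r77=1001101 pc4: +16 =562
r78=1001110 pc4: +16 =578
r79=1001111 pc5: +32 =610
r80=1010000 pc2: +4 =614
r81=1010001 pc3: +8 =622
r82=1010010 pc3: +8 =630
r83=1010011 pc4: +16 =646
r84=1010100 pc3: +8 =654
r85=1010101 pc4: +16 =670
r86=1010110 pc4: +16 =686
r87=1010111 pc5: +32 =718
r88=1011000 pc3: +8 =726
r89=1011001 pc4: +16 =742
r90=1011010 pc4: +16 =758
r91=1011011 pc5: +32 =790
r92=1011100 pc4: +16 =806
r93=1011101 pc5: +32 =838
r94=1011110 pc5: +32 =870
r95=1011111 pc6: +64 =934
r96=1100000 pc2: +4 =938
r97=1100001 pc3: +8 =946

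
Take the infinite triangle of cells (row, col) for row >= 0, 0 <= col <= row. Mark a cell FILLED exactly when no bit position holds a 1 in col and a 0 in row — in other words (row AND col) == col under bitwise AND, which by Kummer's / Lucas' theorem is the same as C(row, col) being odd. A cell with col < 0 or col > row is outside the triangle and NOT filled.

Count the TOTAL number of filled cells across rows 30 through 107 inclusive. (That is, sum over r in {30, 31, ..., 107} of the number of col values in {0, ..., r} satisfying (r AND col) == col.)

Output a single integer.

r30=11110 pc4: +16 =16
r31=11111 pc5: +32 =48
r32=100000 pc1: +2 =50
r33=100001 pc2: +4 =54
r34=100010 pc2: +4 =58
r35=100011 pc3: +8 =66
r36=100100 pc2: +4 =70
r37=100101 pc3: +8 =78
r38=100110 pc3: +8 =86
r39=100111 pc4: +16 =102
r40=101000 pc2: +4 =106
r41=101001 pc3: +8 =114
r42=101010 pc3: +8 =122
r43=101011 pc4: +16 =138
r44=101100 pc3: +8 =146
r45=101101 pc4: +16 =162
r46=101110 pc4: +16 =178
r47=101111 pc5: +32 =210
r48=110000 pc2: +4 =214
r49=110001 pc3: +8 =222
r50=110010 pc3: +8 =230
r51=110011 pc4: +16 =246
r52=110100 pc3: +8 =254
r53=110101 pc4: +16 =270
r54=110110 pc4: +16 =286
r55=110111 pc5: +32 =318
r56=111000 pc3: +8 =326
r57=111001 pc4: +16 =342
r58=111010 pc4: +16 =358
r59=111011 pc5: +32 =390
r60=111100 pc4: +16 =406
r61=111101 pc5: +32 =438
r62=111110 pc5: +32 =470
r63=111111 pc6: +64 =534
r64=1000000 pc1: +2 =536
r65=1000001 pc2: +4 =540
r66=1000010 pc2: +4 =544
r67=1000011 pc3: +8 =552
r68=1000100 pc2: +4 =556
r69=1000101 pc3: +8 =564
r70=1000110 pc3: +8 =572
r71=1000111 pc4: +16 =588
r72=1001000 pc2: +4 =592
r73=1001001 pc3: +8 =600
r74=1001010 pc3: +8 =608
r75=1001011 pc4: +16 =624
r76=1001100 pc3: +8 =632
r77=1001101 pc4: +16 =648
r78=1001110 pc4: +16 =664
r79=1001111 pc5: +32 =696
r80=1010000 pc2: +4 =700
r81=1010001 pc3: +8 =708
r82=1010010 pc3: +8 =716
r83=1010011 pc4: +16 =732
r84=1010100 pc3: +8 =740
r85=1010101 pc4: +16 =756
r86=1010110 pc4: +16 =772
r87=1010111 pc5: +32 =804
r88=1011000 pc3: +8 =812
r89=1011001 pc4: +16 =828
r90=1011010 pc4: +16 =844
r91=1011011 pc5: +32 =876
r92=1011100 pc4: +16 =892
r93=1011101 pc5: +32 =924
r94=1011110 pc5: +32 =956
r95=1011111 pc6: +64 =1020
r96=1100000 pc2: +4 =1024
r97=1100001 pc3: +8 =1032
r98=1100010 pc3: +8 =1040
r99=1100011 pc4: +16 =1056
r100=1100100 pc3: +8 =1064
r101=1100101 pc4: +16 =1080
r102=1100110 pc4: +16 =1096
r103=1100111 pc5: +32 =1128
r104=1101000 pc3: +8 =1136
r105=1101001 pc4: +16 =1152
r106=1101010 pc4: +16 =1168
r107=1101011 pc5: +32 =1200

Answer: 1200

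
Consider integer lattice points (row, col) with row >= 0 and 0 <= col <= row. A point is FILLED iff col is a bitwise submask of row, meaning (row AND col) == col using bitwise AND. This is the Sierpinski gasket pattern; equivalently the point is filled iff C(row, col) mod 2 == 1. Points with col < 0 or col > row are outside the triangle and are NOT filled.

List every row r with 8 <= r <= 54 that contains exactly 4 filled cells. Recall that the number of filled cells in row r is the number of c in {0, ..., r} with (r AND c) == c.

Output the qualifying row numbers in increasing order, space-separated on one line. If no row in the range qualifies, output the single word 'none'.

Row r has 2^popcount(r) filled cells, so we need popcount(r) = log2(4) = 2.
Scan r = 8..54 and keep those with exactly 2 one-bits:
r=8=1000 popcount=1 -> skip
r=9=1001 popcount=2 -> KEEP
r=10=1010 popcount=2 -> KEEP
r=11=1011 popcount=3 -> skip
r=12=1100 popcount=2 -> KEEP
r=13=1101 popcount=3 -> skip
r=14=1110 popcount=3 -> skip
r=15=1111 popcount=4 -> skip
r=16=10000 popcount=1 -> skip
r=17=10001 popcount=2 -> KEEP
r=18=10010 popcount=2 -> KEEP
r=19=10011 popcount=3 -> skip
r=20=10100 popcount=2 -> KEEP
r=21=10101 popcount=3 -> skip
r=22=10110 popcount=3 -> skip
r=23=10111 popcount=4 -> skip
r=24=11000 popcount=2 -> KEEP
r=25=11001 popcount=3 -> skip
r=26=11010 popcount=3 -> skip
r=27=11011 popcount=4 -> skip
r=28=11100 popcount=3 -> skip
r=29=11101 popcount=4 -> skip
r=30=11110 popcount=4 -> skip
r=31=11111 popcount=5 -> skip
r=32=100000 popcount=1 -> skip
r=33=100001 popcount=2 -> KEEP
r=34=100010 popcount=2 -> KEEP
r=35=100011 popcount=3 -> skip
r=36=100100 popcount=2 -> KEEP
r=37=100101 popcount=3 -> skip
r=38=100110 popcount=3 -> skip
r=39=100111 popcount=4 -> skip
r=40=101000 popcount=2 -> KEEP
r=41=101001 popcount=3 -> skip
r=42=101010 popcount=3 -> skip
r=43=101011 popcount=4 -> skip
r=44=101100 popcount=3 -> skip
r=45=101101 popcount=4 -> skip
r=46=101110 popcount=4 -> skip
r=47=101111 popcount=5 -> skip
r=48=110000 popcount=2 -> KEEP
r=49=110001 popcount=3 -> skip
r=50=110010 popcount=3 -> skip
r=51=110011 popcount=4 -> skip
r=52=110100 popcount=3 -> skip
r=53=110101 popcount=4 -> skip
r=54=110110 popcount=4 -> skip
Kept rows: 9 10 12 17 18 20 24 33 34 36 40 48

Answer: 9 10 12 17 18 20 24 33 34 36 40 48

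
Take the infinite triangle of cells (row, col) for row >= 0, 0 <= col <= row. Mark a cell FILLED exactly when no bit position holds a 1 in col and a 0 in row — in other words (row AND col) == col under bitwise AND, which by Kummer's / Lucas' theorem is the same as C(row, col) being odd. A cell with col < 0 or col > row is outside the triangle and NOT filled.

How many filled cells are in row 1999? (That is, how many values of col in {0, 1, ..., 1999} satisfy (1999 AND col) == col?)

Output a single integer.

Answer: 512

Derivation:
1999 in binary = 11111001111
popcount(1999) = number of 1-bits in 11111001111 = 9
A col c satisfies (1999 AND c) == c iff every set bit of c is also set in 1999; each of the 9 set bits of 1999 can independently be on or off in c.
count = 2^9 = 512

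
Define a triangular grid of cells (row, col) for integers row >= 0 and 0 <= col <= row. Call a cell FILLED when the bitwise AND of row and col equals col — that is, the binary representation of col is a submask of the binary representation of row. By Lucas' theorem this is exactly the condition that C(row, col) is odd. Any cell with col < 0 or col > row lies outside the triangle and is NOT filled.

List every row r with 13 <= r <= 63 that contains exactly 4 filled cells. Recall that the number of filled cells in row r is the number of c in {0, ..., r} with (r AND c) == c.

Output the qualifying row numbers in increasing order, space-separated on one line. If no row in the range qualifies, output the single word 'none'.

Row r has 2^popcount(r) filled cells, so we need popcount(r) = log2(4) = 2.
Scan r = 13..63 and keep those with exactly 2 one-bits:
r=13=1101 popcount=3 -> skip
r=14=1110 popcount=3 -> skip
r=15=1111 popcount=4 -> skip
r=16=10000 popcount=1 -> skip
r=17=10001 popcount=2 -> KEEP
r=18=10010 popcount=2 -> KEEP
r=19=10011 popcount=3 -> skip
r=20=10100 popcount=2 -> KEEP
r=21=10101 popcount=3 -> skip
r=22=10110 popcount=3 -> skip
r=23=10111 popcount=4 -> skip
r=24=11000 popcount=2 -> KEEP
r=25=11001 popcount=3 -> skip
r=26=11010 popcount=3 -> skip
r=27=11011 popcount=4 -> skip
r=28=11100 popcount=3 -> skip
r=29=11101 popcount=4 -> skip
r=30=11110 popcount=4 -> skip
r=31=11111 popcount=5 -> skip
r=32=100000 popcount=1 -> skip
r=33=100001 popcount=2 -> KEEP
r=34=100010 popcount=2 -> KEEP
r=35=100011 popcount=3 -> skip
r=36=100100 popcount=2 -> KEEP
r=37=100101 popcount=3 -> skip
r=38=100110 popcount=3 -> skip
r=39=100111 popcount=4 -> skip
r=40=101000 popcount=2 -> KEEP
r=41=101001 popcount=3 -> skip
r=42=101010 popcount=3 -> skip
r=43=101011 popcount=4 -> skip
r=44=101100 popcount=3 -> skip
r=45=101101 popcount=4 -> skip
r=46=101110 popcount=4 -> skip
r=47=101111 popcount=5 -> skip
r=48=110000 popcount=2 -> KEEP
r=49=110001 popcount=3 -> skip
r=50=110010 popcount=3 -> skip
r=51=110011 popcount=4 -> skip
r=52=110100 popcount=3 -> skip
r=53=110101 popcount=4 -> skip
r=54=110110 popcount=4 -> skip
r=55=110111 popcount=5 -> skip
r=56=111000 popcount=3 -> skip
r=57=111001 popcount=4 -> skip
r=58=111010 popcount=4 -> skip
r=59=111011 popcount=5 -> skip
r=60=111100 popcount=4 -> skip
r=61=111101 popcount=5 -> skip
r=62=111110 popcount=5 -> skip
r=63=111111 popcount=6 -> skip
Kept rows: 17 18 20 24 33 34 36 40 48

Answer: 17 18 20 24 33 34 36 40 48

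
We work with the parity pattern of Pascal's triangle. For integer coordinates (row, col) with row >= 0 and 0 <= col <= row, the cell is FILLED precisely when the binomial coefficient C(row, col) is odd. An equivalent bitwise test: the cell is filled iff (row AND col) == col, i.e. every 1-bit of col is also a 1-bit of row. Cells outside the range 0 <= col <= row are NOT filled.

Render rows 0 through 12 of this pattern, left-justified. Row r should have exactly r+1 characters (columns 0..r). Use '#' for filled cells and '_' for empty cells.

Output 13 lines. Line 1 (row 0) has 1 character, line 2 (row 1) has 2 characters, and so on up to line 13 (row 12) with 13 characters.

Answer: #
##
#_#
####
#___#
##__##
#_#_#_#
########
#_______#
##______##
#_#_____#_#
####____####
#___#___#___#

Derivation:
r0=0: #
r1=1: ##
r2=10: #_#
r3=11: ####
r4=100: #___#
r5=101: ##__##
r6=110: #_#_#_#
r7=111: ########
r8=1000: #_______#
r9=1001: ##______##
r10=1010: #_#_____#_#
r11=1011: ####____####
r12=1100: #___#___#___#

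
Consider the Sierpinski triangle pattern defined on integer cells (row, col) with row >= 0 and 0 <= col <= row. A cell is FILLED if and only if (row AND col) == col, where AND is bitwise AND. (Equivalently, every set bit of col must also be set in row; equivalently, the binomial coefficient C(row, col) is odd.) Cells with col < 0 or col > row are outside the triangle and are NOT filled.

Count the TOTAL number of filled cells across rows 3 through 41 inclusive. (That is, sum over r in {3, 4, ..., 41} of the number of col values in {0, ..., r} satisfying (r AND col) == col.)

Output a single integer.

r3=11 pc2: +4 =4
r4=100 pc1: +2 =6
r5=101 pc2: +4 =10
r6=110 pc2: +4 =14
r7=111 pc3: +8 =22
r8=1000 pc1: +2 =24
r9=1001 pc2: +4 =28
r10=1010 pc2: +4 =32
r11=1011 pc3: +8 =40
r12=1100 pc2: +4 =44
r13=1101 pc3: +8 =52
r14=1110 pc3: +8 =60
r15=1111 pc4: +16 =76
r16=10000 pc1: +2 =78
r17=10001 pc2: +4 =82
r18=10010 pc2: +4 =86
r19=10011 pc3: +8 =94
r20=10100 pc2: +4 =98
r21=10101 pc3: +8 =106
r22=10110 pc3: +8 =114
r23=10111 pc4: +16 =130
r24=11000 pc2: +4 =134
r25=11001 pc3: +8 =142
r26=11010 pc3: +8 =150
r27=11011 pc4: +16 =166
r28=11100 pc3: +8 =174
r29=11101 pc4: +16 =190
r30=11110 pc4: +16 =206
r31=11111 pc5: +32 =238
r32=100000 pc1: +2 =240
r33=100001 pc2: +4 =244
r34=100010 pc2: +4 =248
r35=100011 pc3: +8 =256
r36=100100 pc2: +4 =260
r37=100101 pc3: +8 =268
r38=100110 pc3: +8 =276
r39=100111 pc4: +16 =292
r40=101000 pc2: +4 =296
r41=101001 pc3: +8 =304

Answer: 304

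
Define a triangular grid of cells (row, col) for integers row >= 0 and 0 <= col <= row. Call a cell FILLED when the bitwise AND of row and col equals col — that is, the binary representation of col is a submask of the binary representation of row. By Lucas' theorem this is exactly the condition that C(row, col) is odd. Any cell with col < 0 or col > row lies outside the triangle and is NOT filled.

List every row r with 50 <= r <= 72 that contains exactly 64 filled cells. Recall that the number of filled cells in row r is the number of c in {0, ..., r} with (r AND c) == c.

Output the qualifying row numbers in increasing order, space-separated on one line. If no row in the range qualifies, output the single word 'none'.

Answer: 63

Derivation:
Row r has 2^popcount(r) filled cells, so we need popcount(r) = log2(64) = 6.
Scan r = 50..72 and keep those with exactly 6 one-bits:
r=50=110010 popcount=3 -> skip
r=51=110011 popcount=4 -> skip
r=52=110100 popcount=3 -> skip
r=53=110101 popcount=4 -> skip
r=54=110110 popcount=4 -> skip
r=55=110111 popcount=5 -> skip
r=56=111000 popcount=3 -> skip
r=57=111001 popcount=4 -> skip
r=58=111010 popcount=4 -> skip
r=59=111011 popcount=5 -> skip
r=60=111100 popcount=4 -> skip
r=61=111101 popcount=5 -> skip
r=62=111110 popcount=5 -> skip
r=63=111111 popcount=6 -> KEEP
r=64=1000000 popcount=1 -> skip
r=65=1000001 popcount=2 -> skip
r=66=1000010 popcount=2 -> skip
r=67=1000011 popcount=3 -> skip
r=68=1000100 popcount=2 -> skip
r=69=1000101 popcount=3 -> skip
r=70=1000110 popcount=3 -> skip
r=71=1000111 popcount=4 -> skip
r=72=1001000 popcount=2 -> skip
Kept rows: 63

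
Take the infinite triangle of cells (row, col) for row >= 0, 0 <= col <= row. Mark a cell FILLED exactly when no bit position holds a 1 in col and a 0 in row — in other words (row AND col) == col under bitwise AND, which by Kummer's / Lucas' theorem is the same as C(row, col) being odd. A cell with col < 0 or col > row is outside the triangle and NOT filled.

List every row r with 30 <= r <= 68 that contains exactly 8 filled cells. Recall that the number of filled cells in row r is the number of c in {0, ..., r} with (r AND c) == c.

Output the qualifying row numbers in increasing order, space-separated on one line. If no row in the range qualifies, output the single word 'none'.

Row r has 2^popcount(r) filled cells, so we need popcount(r) = log2(8) = 3.
Scan r = 30..68 and keep those with exactly 3 one-bits:
r=30=11110 popcount=4 -> skip
r=31=11111 popcount=5 -> skip
r=32=100000 popcount=1 -> skip
r=33=100001 popcount=2 -> skip
r=34=100010 popcount=2 -> skip
r=35=100011 popcount=3 -> KEEP
r=36=100100 popcount=2 -> skip
r=37=100101 popcount=3 -> KEEP
r=38=100110 popcount=3 -> KEEP
r=39=100111 popcount=4 -> skip
r=40=101000 popcount=2 -> skip
r=41=101001 popcount=3 -> KEEP
r=42=101010 popcount=3 -> KEEP
r=43=101011 popcount=4 -> skip
r=44=101100 popcount=3 -> KEEP
r=45=101101 popcount=4 -> skip
r=46=101110 popcount=4 -> skip
r=47=101111 popcount=5 -> skip
r=48=110000 popcount=2 -> skip
r=49=110001 popcount=3 -> KEEP
r=50=110010 popcount=3 -> KEEP
r=51=110011 popcount=4 -> skip
r=52=110100 popcount=3 -> KEEP
r=53=110101 popcount=4 -> skip
r=54=110110 popcount=4 -> skip
r=55=110111 popcount=5 -> skip
r=56=111000 popcount=3 -> KEEP
r=57=111001 popcount=4 -> skip
r=58=111010 popcount=4 -> skip
r=59=111011 popcount=5 -> skip
r=60=111100 popcount=4 -> skip
r=61=111101 popcount=5 -> skip
r=62=111110 popcount=5 -> skip
r=63=111111 popcount=6 -> skip
r=64=1000000 popcount=1 -> skip
r=65=1000001 popcount=2 -> skip
r=66=1000010 popcount=2 -> skip
r=67=1000011 popcount=3 -> KEEP
r=68=1000100 popcount=2 -> skip
Kept rows: 35 37 38 41 42 44 49 50 52 56 67

Answer: 35 37 38 41 42 44 49 50 52 56 67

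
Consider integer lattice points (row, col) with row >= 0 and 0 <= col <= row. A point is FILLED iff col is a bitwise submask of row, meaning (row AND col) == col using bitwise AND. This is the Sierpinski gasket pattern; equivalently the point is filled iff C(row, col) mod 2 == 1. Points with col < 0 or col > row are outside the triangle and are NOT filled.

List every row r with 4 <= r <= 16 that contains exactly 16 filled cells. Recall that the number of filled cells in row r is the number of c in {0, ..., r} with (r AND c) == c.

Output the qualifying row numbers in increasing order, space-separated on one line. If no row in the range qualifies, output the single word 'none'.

Row r has 2^popcount(r) filled cells, so we need popcount(r) = log2(16) = 4.
Scan r = 4..16 and keep those with exactly 4 one-bits:
r=4=100 popcount=1 -> skip
r=5=101 popcount=2 -> skip
r=6=110 popcount=2 -> skip
r=7=111 popcount=3 -> skip
r=8=1000 popcount=1 -> skip
r=9=1001 popcount=2 -> skip
r=10=1010 popcount=2 -> skip
r=11=1011 popcount=3 -> skip
r=12=1100 popcount=2 -> skip
r=13=1101 popcount=3 -> skip
r=14=1110 popcount=3 -> skip
r=15=1111 popcount=4 -> KEEP
r=16=10000 popcount=1 -> skip
Kept rows: 15

Answer: 15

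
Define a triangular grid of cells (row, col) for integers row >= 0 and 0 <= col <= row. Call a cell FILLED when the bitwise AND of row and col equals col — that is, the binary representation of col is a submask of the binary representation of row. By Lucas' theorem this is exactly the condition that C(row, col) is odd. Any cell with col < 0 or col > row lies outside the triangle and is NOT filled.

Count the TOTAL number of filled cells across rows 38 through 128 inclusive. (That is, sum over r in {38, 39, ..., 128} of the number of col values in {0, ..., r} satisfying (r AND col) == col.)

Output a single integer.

r38=100110 pc3: +8 =8
r39=100111 pc4: +16 =24
r40=101000 pc2: +4 =28
r41=101001 pc3: +8 =36
r42=101010 pc3: +8 =44
r43=101011 pc4: +16 =60
r44=101100 pc3: +8 =68
r45=101101 pc4: +16 =84
r46=101110 pc4: +16 =100
r47=101111 pc5: +32 =132
r48=110000 pc2: +4 =136
r49=110001 pc3: +8 =144
r50=110010 pc3: +8 =152
r51=110011 pc4: +16 =168
r52=110100 pc3: +8 =176
r53=110101 pc4: +16 =192
r54=110110 pc4: +16 =208
r55=110111 pc5: +32 =240
r56=111000 pc3: +8 =248
r57=111001 pc4: +16 =264
r58=111010 pc4: +16 =280
r59=111011 pc5: +32 =312
r60=111100 pc4: +16 =328
r61=111101 pc5: +32 =360
r62=111110 pc5: +32 =392
r63=111111 pc6: +64 =456
r64=1000000 pc1: +2 =458
r65=1000001 pc2: +4 =462
r66=1000010 pc2: +4 =466
r67=1000011 pc3: +8 =474
r68=1000100 pc2: +4 =478
r69=1000101 pc3: +8 =486
r70=1000110 pc3: +8 =494
r71=1000111 pc4: +16 =510
r72=1001000 pc2: +4 =514
r73=1001001 pc3: +8 =522
r74=1001010 pc3: +8 =530
r75=1001011 pc4: +16 =546
r76=1001100 pc3: +8 =554
r77=1001101 pc4: +16 =570
r78=1001110 pc4: +16 =586
r79=1001111 pc5: +32 =618
r80=1010000 pc2: +4 =622
r81=1010001 pc3: +8 =630
r82=1010010 pc3: +8 =638
r83=1010011 pc4: +16 =654
r84=1010100 pc3: +8 =662
r85=1010101 pc4: +16 =678
r86=1010110 pc4: +16 =694
r87=1010111 pc5: +32 =726
r88=1011000 pc3: +8 =734
r89=1011001 pc4: +16 =750
r90=1011010 pc4: +16 =766
r91=1011011 pc5: +32 =798
r92=1011100 pc4: +16 =814
r93=1011101 pc5: +32 =846
r94=1011110 pc5: +32 =878
r95=1011111 pc6: +64 =942
r96=1100000 pc2: +4 =946
r97=1100001 pc3: +8 =954
r98=1100010 pc3: +8 =962
r99=1100011 pc4: +16 =978
r100=1100100 pc3: +8 =986
r101=1100101 pc4: +16 =1002
r102=1100110 pc4: +16 =1018
r103=1100111 pc5: +32 =1050
r104=1101000 pc3: +8 =1058
r105=1101001 pc4: +16 =1074
r106=1101010 pc4: +16 =1090
r107=1101011 pc5: +32 =1122
r108=1101100 pc4: +16 =1138
r109=1101101 pc5: +32 =1170
r110=1101110 pc5: +32 =1202
r111=1101111 pc6: +64 =1266
r112=1110000 pc3: +8 =1274
r113=1110001 pc4: +16 =1290
r114=1110010 pc4: +16 =1306
r115=1110011 pc5: +32 =1338
r116=1110100 pc4: +16 =1354
r117=1110101 pc5: +32 =1386
r118=1110110 pc5: +32 =1418
r119=1110111 pc6: +64 =1482
r120=1111000 pc4: +16 =1498
r121=1111001 pc5: +32 =1530
r122=1111010 pc5: +32 =1562
r123=1111011 pc6: +64 =1626
r124=1111100 pc5: +32 =1658
r125=1111101 pc6: +64 =1722
r126=1111110 pc6: +64 =1786
r127=1111111 pc7: +128 =1914
r128=10000000 pc1: +2 =1916

Answer: 1916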